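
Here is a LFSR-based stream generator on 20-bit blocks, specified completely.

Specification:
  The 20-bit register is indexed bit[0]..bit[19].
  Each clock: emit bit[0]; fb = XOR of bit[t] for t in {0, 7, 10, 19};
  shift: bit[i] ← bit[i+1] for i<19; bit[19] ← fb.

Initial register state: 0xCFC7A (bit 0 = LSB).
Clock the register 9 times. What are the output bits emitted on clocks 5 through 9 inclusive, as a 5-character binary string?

reg_0 = 0xCFC7A
clock 1: out=0, reg = 0x67E3D
clock 2: out=1, reg = 0x33F1E
clock 3: out=0, reg = 0x99F8F
clock 4: out=1, reg = 0x4CFC7
clock 5: out=1, reg = 0xA67E3
clock 6: out=1, reg = 0x533F1
clock 7: out=1, reg = 0x299F8
clock 8: out=0, reg = 0x94CFC
clock 9: out=0, reg = 0xCA67E

11100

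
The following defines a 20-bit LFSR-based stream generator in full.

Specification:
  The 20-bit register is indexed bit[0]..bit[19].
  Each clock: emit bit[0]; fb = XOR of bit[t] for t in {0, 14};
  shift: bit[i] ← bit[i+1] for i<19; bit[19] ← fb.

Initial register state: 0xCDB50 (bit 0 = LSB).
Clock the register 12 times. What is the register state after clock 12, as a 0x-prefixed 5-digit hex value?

0x3A3CD

reg_0 = 0xCDB50
clock 1: out=0, reg = 0xE6DA8
clock 2: out=0, reg = 0xF36D4
clock 3: out=0, reg = 0x79B6A
clock 4: out=0, reg = 0x3CDB5
clock 5: out=1, reg = 0x1E6DA
clock 6: out=0, reg = 0x8F36D
clock 7: out=1, reg = 0x479B6
clock 8: out=0, reg = 0xA3CDB
clock 9: out=1, reg = 0xD1E6D
clock 10: out=1, reg = 0xE8F36
clock 11: out=0, reg = 0x7479B
clock 12: out=1, reg = 0x3A3CD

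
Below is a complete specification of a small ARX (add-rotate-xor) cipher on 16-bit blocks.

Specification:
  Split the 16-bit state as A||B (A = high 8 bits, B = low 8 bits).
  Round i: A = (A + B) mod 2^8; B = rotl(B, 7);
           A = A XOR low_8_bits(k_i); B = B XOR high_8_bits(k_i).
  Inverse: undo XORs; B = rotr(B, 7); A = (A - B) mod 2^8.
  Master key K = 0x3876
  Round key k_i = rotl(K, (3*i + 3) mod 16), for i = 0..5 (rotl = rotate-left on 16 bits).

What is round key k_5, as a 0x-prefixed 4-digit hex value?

0xE1D8

K = 0x3876
k_0 = rotl(K, (3*0+3) mod 16) = rotl(K, 3) = 0xC3B1
k_1 = rotl(K, (3*1+3) mod 16) = rotl(K, 6) = 0x1D8E
k_2 = rotl(K, (3*2+3) mod 16) = rotl(K, 9) = 0xEC70
k_3 = rotl(K, (3*3+3) mod 16) = rotl(K, 12) = 0x6387
k_4 = rotl(K, (3*4+3) mod 16) = rotl(K, 15) = 0x1C3B
k_5 = rotl(K, (3*5+3) mod 16) = rotl(K, 2) = 0xE1D8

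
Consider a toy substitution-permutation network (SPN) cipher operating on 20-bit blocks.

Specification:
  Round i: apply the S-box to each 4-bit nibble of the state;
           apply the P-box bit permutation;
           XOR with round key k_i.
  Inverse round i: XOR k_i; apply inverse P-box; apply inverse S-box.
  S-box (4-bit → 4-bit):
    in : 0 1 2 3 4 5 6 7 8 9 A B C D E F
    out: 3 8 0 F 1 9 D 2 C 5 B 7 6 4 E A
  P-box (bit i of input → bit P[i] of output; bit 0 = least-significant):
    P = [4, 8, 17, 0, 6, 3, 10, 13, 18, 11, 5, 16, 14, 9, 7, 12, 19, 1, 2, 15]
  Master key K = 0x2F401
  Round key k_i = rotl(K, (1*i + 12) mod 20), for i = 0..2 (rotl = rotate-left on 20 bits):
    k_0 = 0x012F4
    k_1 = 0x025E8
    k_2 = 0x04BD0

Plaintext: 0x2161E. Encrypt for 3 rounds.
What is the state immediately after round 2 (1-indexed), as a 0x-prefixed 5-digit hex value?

0x529DB

s_0 = plaintext = 0x2161E
s_1 = Round(s_0, k_0) = 0x723D5
s_2 = Round(s_1, k_1) = 0x529DB
s_3 = Round(s_2, k_2) = 0xECEE0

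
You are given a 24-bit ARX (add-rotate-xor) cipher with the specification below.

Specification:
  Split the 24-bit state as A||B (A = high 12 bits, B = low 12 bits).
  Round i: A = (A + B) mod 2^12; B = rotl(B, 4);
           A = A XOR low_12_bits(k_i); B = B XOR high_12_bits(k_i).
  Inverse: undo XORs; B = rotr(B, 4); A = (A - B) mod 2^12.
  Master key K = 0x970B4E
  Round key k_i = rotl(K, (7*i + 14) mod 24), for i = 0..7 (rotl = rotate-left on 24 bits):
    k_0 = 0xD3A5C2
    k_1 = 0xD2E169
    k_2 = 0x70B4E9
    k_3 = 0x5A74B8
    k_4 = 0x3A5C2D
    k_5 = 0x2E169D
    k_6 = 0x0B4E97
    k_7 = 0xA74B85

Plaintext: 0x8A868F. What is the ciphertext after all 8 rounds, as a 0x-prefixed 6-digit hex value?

s_0 = plaintext = 0x8A868F
s_1 = Round(s_0, k_0) = 0xAF55CC
s_2 = Round(s_1, k_1) = 0x1A81EB
s_3 = Round(s_2, k_2) = 0x77A9BA
s_4 = Round(s_3, k_3) = 0x58CE0E
s_5 = Round(s_4, k_4) = 0xFB734B
s_6 = Round(s_5, k_5) = 0x59F652
s_7 = Round(s_6, k_6) = 0x566592
s_8 = Round(s_7, k_7) = 0x17D351

0x17D351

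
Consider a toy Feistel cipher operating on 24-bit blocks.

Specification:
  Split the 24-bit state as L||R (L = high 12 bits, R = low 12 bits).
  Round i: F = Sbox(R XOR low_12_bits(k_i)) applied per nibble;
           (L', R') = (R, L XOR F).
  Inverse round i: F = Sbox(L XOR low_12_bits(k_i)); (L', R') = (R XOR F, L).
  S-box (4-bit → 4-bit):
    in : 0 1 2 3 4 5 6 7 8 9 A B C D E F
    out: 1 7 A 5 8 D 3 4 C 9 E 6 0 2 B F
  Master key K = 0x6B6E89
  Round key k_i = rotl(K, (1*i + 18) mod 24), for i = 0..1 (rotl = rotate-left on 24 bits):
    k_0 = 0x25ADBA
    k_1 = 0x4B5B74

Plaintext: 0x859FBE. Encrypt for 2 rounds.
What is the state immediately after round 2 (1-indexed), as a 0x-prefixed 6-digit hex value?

0x2416E3

s_0 = plaintext = 0x859FBE
s_1 = Round(s_0, k_0) = 0xFBE241
s_2 = Round(s_1, k_1) = 0x2416E3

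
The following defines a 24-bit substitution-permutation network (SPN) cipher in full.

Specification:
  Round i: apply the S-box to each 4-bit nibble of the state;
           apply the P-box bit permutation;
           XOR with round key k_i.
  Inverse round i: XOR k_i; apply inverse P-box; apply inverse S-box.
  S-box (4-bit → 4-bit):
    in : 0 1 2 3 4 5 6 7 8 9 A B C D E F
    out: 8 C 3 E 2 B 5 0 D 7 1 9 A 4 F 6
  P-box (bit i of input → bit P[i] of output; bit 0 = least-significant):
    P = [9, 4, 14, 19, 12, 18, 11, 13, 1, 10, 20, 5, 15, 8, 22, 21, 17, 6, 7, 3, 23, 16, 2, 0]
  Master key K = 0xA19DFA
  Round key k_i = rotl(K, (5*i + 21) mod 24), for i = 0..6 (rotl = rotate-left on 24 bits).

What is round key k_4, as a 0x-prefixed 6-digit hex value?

0xF5433B

K = 0xA19DFA
k_0 = rotl(K, (5*0+21) mod 24) = rotl(K, 21) = 0x5433BF
k_1 = rotl(K, (5*1+21) mod 24) = rotl(K, 2) = 0x8677EA
k_2 = rotl(K, (5*2+21) mod 24) = rotl(K, 7) = 0xCEFD50
k_3 = rotl(K, (5*3+21) mod 24) = rotl(K, 12) = 0xDFAA19
k_4 = rotl(K, (5*4+21) mod 24) = rotl(K, 17) = 0xF5433B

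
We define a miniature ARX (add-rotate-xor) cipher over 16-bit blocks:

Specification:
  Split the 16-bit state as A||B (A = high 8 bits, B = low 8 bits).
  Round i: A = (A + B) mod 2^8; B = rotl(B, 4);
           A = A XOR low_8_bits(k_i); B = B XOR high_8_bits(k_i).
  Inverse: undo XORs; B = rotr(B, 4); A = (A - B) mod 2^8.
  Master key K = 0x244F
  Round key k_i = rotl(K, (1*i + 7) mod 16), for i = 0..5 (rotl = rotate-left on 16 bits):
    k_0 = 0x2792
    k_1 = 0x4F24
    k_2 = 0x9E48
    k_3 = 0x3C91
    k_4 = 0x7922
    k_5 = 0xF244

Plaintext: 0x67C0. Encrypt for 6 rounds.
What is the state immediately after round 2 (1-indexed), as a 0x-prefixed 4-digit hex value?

0xC4FD

s_0 = plaintext = 0x67C0
s_1 = Round(s_0, k_0) = 0xB52B
s_2 = Round(s_1, k_1) = 0xC4FD
s_3 = Round(s_2, k_2) = 0x8941
s_4 = Round(s_3, k_3) = 0x5B28
s_5 = Round(s_4, k_4) = 0xA1FB
s_6 = Round(s_5, k_5) = 0xD84D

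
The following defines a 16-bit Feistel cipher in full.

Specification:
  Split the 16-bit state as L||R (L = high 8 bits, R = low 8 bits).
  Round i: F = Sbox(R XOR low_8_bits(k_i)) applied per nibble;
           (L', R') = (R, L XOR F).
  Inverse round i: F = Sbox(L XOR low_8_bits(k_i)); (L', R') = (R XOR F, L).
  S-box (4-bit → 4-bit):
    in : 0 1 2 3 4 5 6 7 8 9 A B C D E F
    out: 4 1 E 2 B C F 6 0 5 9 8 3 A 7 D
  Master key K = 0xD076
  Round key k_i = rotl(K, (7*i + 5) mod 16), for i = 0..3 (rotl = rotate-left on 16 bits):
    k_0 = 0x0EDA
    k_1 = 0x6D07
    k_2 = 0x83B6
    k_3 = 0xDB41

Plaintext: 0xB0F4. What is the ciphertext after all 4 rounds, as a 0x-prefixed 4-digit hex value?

0x5825

s_0 = plaintext = 0xB0F4
s_1 = Round(s_0, k_0) = 0xF457
s_2 = Round(s_1, k_1) = 0x5730
s_3 = Round(s_2, k_2) = 0x3058
s_4 = Round(s_3, k_3) = 0x5825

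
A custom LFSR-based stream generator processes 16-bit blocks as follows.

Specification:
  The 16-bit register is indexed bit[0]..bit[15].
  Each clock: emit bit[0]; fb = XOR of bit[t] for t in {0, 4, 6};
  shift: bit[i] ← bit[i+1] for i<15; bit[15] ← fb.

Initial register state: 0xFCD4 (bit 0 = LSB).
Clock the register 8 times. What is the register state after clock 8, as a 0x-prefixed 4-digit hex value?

0xEAFC

reg_0 = 0xFCD4
clock 1: out=0, reg = 0x7E6A
clock 2: out=0, reg = 0xBF35
clock 3: out=1, reg = 0x5F9A
clock 4: out=0, reg = 0xAFCD
clock 5: out=1, reg = 0x57E6
clock 6: out=0, reg = 0xABF3
clock 7: out=1, reg = 0xD5F9
clock 8: out=1, reg = 0xEAFC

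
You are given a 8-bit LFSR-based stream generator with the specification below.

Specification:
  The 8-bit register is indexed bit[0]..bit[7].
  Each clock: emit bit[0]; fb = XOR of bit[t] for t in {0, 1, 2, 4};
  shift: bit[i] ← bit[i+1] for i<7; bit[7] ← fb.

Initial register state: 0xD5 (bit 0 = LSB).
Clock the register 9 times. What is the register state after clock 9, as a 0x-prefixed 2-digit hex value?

0x5B

reg_0 = 0xD5
clock 1: out=1, reg = 0xEA
clock 2: out=0, reg = 0xF5
clock 3: out=1, reg = 0xFA
clock 4: out=0, reg = 0x7D
clock 5: out=1, reg = 0xBE
clock 6: out=0, reg = 0xDF
clock 7: out=1, reg = 0x6F
clock 8: out=1, reg = 0xB7
clock 9: out=1, reg = 0x5B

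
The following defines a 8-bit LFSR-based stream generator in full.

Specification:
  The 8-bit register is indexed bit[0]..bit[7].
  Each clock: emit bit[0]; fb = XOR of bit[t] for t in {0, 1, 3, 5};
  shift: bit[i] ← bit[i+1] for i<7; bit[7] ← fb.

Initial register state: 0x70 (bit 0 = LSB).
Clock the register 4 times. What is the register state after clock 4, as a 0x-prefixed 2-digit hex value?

0xD7

reg_0 = 0x70
clock 1: out=0, reg = 0xB8
clock 2: out=0, reg = 0x5C
clock 3: out=0, reg = 0xAE
clock 4: out=0, reg = 0xD7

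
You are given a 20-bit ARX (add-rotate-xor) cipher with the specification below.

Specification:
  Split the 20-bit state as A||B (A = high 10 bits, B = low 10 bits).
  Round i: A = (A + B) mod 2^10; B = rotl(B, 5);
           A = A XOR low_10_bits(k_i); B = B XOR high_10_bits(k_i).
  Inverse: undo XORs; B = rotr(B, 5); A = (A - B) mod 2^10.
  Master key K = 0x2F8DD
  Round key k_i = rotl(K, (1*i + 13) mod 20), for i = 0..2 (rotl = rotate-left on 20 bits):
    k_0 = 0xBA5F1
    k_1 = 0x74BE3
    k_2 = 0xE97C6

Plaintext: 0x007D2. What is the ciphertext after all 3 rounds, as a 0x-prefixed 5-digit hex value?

s_0 = plaintext = 0x007D2
s_1 = Round(s_0, k_0) = 0x888B7
s_2 = Round(s_1, k_1) = 0x4EB37
s_3 = Round(s_2, k_2) = 0xEDD5C

0xEDD5C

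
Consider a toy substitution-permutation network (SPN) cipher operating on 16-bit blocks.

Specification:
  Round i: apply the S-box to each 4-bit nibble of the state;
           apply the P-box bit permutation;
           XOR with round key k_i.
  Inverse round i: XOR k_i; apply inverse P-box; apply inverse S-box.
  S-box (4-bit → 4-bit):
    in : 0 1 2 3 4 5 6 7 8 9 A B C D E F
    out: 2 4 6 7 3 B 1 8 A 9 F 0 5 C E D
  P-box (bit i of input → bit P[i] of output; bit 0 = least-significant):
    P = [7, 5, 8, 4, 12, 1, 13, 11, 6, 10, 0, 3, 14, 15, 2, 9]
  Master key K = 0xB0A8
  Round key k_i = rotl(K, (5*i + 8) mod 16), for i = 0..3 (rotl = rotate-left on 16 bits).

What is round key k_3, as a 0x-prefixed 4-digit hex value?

0x5458

K = 0xB0A8
k_0 = rotl(K, (5*0+8) mod 16) = rotl(K, 8) = 0xA8B0
k_1 = rotl(K, (5*1+8) mod 16) = rotl(K, 13) = 0x1615
k_2 = rotl(K, (5*2+8) mod 16) = rotl(K, 2) = 0xC2A2
k_3 = rotl(K, (5*3+8) mod 16) = rotl(K, 7) = 0x5458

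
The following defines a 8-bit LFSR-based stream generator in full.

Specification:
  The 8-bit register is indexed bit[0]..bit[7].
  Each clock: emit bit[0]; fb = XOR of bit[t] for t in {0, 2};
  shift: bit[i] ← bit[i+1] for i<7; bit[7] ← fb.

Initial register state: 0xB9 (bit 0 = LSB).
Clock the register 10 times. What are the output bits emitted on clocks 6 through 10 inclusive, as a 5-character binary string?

10111

reg_0 = 0xB9
clock 1: out=1, reg = 0xDC
clock 2: out=0, reg = 0xEE
clock 3: out=0, reg = 0xF7
clock 4: out=1, reg = 0x7B
clock 5: out=1, reg = 0xBD
clock 6: out=1, reg = 0x5E
clock 7: out=0, reg = 0xAF
clock 8: out=1, reg = 0x57
clock 9: out=1, reg = 0x2B
clock 10: out=1, reg = 0x95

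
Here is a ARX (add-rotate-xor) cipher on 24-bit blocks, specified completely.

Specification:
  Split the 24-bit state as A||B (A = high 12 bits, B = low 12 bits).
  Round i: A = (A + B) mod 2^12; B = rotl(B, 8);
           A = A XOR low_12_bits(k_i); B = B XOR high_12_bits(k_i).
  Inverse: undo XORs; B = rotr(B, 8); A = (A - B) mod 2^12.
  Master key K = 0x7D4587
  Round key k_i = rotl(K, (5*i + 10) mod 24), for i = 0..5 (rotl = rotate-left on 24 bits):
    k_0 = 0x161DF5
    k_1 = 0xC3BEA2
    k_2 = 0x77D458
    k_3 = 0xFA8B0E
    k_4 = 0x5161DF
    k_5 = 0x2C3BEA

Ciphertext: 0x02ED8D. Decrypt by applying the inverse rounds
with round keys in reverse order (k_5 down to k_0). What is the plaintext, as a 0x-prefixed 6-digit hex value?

s_0 = ciphertext = 0x02ED8D
s_1 = InvRound(s_0, k_5) = 0x6D54EF
s_2 = InvRound(s_1, k_4) = 0x779F91
s_3 = InvRound(s_2, k_3) = 0x8E7390
s_4 = InvRound(s_3, k_2) = 0xDEBED4
s_5 = InvRound(s_4, k_1) = 0x457EF2
s_6 = InvRound(s_5, k_0) = 0x06393F

0x06393F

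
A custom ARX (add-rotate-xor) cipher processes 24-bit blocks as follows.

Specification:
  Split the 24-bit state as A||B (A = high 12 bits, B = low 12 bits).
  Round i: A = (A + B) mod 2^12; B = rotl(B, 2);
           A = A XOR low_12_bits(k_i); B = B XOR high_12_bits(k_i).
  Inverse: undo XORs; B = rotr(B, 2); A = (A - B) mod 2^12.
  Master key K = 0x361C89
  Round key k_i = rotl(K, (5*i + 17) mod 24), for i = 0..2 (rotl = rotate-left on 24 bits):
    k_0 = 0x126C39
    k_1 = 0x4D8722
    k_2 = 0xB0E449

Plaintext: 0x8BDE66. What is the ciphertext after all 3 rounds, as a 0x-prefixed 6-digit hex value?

0xF6A3B7

s_0 = plaintext = 0x8BDE66
s_1 = Round(s_0, k_0) = 0xB1A8BD
s_2 = Round(s_1, k_1) = 0x4F562E
s_3 = Round(s_2, k_2) = 0xF6A3B7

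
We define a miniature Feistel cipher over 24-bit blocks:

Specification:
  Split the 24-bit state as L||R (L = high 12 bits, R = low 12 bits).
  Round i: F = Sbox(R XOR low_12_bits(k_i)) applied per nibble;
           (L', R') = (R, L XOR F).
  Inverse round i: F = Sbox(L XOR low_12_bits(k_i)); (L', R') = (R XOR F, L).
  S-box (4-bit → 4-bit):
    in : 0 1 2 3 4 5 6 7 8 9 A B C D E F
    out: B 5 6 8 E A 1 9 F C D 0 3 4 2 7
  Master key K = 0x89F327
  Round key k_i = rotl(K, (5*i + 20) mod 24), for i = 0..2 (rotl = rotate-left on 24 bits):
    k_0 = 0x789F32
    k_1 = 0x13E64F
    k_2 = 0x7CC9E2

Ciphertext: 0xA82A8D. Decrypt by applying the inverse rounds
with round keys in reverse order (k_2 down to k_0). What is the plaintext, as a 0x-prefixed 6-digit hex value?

0x2E54CE

s_0 = ciphertext = 0xA82A8D
s_1 = InvRound(s_0, k_2) = 0x296A82
s_2 = InvRound(s_1, k_1) = 0x4CE296
s_3 = InvRound(s_2, k_0) = 0x2E54CE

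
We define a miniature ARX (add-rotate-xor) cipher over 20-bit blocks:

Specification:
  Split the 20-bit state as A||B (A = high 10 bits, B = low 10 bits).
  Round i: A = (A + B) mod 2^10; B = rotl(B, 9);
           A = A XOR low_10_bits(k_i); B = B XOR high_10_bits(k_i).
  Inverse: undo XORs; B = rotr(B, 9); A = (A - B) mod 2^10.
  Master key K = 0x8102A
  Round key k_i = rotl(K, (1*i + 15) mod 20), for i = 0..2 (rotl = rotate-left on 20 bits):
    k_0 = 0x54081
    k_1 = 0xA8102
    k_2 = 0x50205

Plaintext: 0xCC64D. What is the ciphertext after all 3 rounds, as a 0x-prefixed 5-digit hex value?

s_0 = plaintext = 0xCC64D
s_1 = Round(s_0, k_0) = 0x7FE76
s_2 = Round(s_1, k_1) = 0x5DF9B
s_3 = Round(s_2, k_2) = 0xC5E8D

0xC5E8D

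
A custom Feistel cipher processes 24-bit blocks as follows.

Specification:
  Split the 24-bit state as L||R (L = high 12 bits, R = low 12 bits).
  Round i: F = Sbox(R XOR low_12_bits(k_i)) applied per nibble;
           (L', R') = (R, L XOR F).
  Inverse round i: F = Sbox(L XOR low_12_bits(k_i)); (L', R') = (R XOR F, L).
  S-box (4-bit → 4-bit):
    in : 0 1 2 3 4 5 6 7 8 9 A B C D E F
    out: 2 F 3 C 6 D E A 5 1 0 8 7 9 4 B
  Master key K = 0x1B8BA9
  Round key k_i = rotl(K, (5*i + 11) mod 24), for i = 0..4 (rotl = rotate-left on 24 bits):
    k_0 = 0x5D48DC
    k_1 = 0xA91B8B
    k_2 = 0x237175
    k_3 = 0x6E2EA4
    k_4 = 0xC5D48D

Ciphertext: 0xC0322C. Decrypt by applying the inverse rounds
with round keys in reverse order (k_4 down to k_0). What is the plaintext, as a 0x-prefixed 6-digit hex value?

0x94C513

s_0 = ciphertext = 0xC0322C
s_1 = InvRound(s_0, k_4) = 0x778C03
s_2 = InvRound(s_1, k_3) = 0xD94778
s_3 = InvRound(s_2, k_2) = 0x037D94
s_4 = InvRound(s_3, k_1) = 0x513037
s_5 = InvRound(s_4, k_0) = 0x94C513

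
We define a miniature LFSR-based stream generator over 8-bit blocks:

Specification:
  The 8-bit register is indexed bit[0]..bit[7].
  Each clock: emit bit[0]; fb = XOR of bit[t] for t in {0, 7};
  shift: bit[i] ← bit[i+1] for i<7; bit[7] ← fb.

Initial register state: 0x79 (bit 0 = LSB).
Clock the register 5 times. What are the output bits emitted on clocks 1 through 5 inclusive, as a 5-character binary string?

10011

reg_0 = 0x79
clock 1: out=1, reg = 0xBC
clock 2: out=0, reg = 0xDE
clock 3: out=0, reg = 0xEF
clock 4: out=1, reg = 0x77
clock 5: out=1, reg = 0xBB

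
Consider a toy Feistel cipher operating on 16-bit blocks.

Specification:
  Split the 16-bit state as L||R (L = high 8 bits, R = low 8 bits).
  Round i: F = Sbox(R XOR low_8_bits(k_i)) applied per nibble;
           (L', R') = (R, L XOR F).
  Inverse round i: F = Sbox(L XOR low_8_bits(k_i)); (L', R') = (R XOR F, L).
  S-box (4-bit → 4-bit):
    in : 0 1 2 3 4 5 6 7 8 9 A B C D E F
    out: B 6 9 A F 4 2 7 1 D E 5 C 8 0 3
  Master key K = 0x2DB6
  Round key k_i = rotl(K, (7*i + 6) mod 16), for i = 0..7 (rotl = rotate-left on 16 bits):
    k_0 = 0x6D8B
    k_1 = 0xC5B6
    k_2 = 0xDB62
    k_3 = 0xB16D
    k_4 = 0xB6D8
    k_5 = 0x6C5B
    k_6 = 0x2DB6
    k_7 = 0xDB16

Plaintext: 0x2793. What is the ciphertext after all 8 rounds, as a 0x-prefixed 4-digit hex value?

s_0 = plaintext = 0x2793
s_1 = Round(s_0, k_0) = 0x9346
s_2 = Round(s_1, k_1) = 0x46A8
s_3 = Round(s_2, k_2) = 0xA888
s_4 = Round(s_3, k_3) = 0x88AC
s_5 = Round(s_4, k_4) = 0xACF7
s_6 = Round(s_5, k_5) = 0xF740
s_7 = Round(s_6, k_6) = 0x40C5
s_8 = Round(s_7, k_7) = 0xC5CA

0xC5CA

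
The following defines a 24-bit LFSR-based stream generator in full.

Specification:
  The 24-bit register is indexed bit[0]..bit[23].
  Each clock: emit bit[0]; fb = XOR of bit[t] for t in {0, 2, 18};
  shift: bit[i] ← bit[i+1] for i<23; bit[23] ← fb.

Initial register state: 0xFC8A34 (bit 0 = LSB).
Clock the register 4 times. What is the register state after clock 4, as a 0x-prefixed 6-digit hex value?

reg_0 = 0xFC8A34
clock 1: out=0, reg = 0x7E451A
clock 2: out=0, reg = 0xBF228D
clock 3: out=1, reg = 0xDF9146
clock 4: out=0, reg = 0x6FC8A3

0x6FC8A3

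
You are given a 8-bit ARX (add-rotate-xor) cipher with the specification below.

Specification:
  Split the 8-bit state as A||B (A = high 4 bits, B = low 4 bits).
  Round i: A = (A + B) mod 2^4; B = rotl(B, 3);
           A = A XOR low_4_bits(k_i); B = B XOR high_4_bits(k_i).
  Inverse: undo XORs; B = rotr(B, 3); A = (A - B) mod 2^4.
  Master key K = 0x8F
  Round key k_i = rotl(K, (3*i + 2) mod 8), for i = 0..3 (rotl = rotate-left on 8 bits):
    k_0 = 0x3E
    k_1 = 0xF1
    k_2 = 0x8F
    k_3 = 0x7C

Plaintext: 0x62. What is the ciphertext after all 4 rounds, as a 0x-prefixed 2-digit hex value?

s_0 = plaintext = 0x62
s_1 = Round(s_0, k_0) = 0x62
s_2 = Round(s_1, k_1) = 0x9E
s_3 = Round(s_2, k_2) = 0x8F
s_4 = Round(s_3, k_3) = 0xB8

0xB8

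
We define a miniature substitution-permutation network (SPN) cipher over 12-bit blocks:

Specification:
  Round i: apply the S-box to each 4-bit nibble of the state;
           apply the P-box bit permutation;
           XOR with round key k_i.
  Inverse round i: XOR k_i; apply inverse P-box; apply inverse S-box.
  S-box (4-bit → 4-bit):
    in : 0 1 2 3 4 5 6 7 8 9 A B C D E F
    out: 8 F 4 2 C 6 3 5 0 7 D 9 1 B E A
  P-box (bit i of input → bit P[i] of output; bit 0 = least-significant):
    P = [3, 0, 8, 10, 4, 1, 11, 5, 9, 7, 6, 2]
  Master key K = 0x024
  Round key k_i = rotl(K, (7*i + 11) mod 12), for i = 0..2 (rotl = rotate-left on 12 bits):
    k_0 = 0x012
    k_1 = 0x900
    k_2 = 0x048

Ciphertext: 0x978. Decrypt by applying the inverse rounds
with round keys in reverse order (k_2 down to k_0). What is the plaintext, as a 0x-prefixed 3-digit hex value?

s_0 = ciphertext = 0x978
s_1 = InvRound(s_0, k_2) = 0x8A2
s_2 = InvRound(s_1, k_1) = 0x3F2
s_3 = InvRound(s_2, k_0) = 0x902

0x902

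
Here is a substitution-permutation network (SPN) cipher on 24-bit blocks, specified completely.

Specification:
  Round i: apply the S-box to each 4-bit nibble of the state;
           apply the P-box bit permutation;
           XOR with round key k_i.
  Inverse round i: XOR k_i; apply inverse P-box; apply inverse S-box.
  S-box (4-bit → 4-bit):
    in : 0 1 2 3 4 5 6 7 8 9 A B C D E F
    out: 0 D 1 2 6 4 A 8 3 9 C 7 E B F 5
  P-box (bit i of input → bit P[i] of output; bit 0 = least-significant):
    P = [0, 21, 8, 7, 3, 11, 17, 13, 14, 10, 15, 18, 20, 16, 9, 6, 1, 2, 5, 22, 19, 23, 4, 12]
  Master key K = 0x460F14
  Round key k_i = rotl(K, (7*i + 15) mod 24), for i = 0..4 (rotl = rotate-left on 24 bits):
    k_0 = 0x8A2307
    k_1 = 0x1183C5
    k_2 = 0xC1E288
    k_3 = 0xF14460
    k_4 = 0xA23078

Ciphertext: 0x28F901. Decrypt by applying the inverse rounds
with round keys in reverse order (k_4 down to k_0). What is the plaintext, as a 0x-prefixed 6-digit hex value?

s_0 = ciphertext = 0x28F901
s_1 = InvRound(s_0, k_4) = 0xB57FBF
s_2 = InvRound(s_1, k_3) = 0xADA7D1
s_3 = InvRound(s_2, k_2) = 0xF77D2B
s_4 = InvRound(s_3, k_1) = 0x6EAEE6
s_5 = InvRound(s_4, k_0) = 0x3A7C3E

0x3A7C3E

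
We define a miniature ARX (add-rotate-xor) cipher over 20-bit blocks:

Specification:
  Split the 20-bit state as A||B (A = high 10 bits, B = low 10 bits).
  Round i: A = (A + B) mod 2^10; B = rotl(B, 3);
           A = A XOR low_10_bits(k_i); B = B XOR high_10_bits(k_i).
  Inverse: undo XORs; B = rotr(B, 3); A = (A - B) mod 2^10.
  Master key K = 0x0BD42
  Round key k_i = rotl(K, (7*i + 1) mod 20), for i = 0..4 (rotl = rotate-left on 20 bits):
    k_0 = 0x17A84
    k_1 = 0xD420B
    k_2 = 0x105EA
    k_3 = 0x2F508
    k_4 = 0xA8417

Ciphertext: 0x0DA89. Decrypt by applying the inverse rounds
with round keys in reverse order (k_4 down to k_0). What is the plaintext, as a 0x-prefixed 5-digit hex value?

0x756AA

s_0 = ciphertext = 0x0DA89
s_1 = InvRound(s_0, k_4) = 0x07005
s_2 = InvRound(s_1, k_3) = 0x3F417
s_3 = InvRound(s_2, k_2) = 0x8370A
s_4 = InvRound(s_3, k_1) = 0xBED0B
s_5 = InvRound(s_4, k_0) = 0x756AA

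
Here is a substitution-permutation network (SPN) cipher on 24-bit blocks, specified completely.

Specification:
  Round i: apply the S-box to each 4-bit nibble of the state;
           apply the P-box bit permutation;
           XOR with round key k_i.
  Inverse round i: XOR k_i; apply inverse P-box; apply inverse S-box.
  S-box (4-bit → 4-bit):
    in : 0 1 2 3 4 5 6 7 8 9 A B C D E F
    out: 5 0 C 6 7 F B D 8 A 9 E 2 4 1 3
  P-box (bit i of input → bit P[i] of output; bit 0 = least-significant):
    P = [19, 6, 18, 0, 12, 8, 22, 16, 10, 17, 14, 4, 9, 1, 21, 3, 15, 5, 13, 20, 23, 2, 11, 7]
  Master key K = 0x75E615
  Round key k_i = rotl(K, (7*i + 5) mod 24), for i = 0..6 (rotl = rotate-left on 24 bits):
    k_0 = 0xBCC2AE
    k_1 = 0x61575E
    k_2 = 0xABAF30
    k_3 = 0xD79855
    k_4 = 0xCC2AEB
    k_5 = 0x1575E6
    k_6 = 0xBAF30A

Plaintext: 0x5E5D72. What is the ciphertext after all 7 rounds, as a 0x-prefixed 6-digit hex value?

0x21DEBF

s_0 = plaintext = 0x5E5D72
s_1 = Round(s_0, k_0) = 0x591821
s_2 = Round(s_1, k_1) = 0xB05FEA
s_3 = Round(s_2, k_2) = 0x8111BF
s_4 = Round(s_3, k_3) = 0x9E9995
s_5 = Round(s_4, k_4) = 0xC3AB34
s_6 = Round(s_5, k_5) = 0x5B169A
s_7 = Round(s_6, k_6) = 0x21DEBF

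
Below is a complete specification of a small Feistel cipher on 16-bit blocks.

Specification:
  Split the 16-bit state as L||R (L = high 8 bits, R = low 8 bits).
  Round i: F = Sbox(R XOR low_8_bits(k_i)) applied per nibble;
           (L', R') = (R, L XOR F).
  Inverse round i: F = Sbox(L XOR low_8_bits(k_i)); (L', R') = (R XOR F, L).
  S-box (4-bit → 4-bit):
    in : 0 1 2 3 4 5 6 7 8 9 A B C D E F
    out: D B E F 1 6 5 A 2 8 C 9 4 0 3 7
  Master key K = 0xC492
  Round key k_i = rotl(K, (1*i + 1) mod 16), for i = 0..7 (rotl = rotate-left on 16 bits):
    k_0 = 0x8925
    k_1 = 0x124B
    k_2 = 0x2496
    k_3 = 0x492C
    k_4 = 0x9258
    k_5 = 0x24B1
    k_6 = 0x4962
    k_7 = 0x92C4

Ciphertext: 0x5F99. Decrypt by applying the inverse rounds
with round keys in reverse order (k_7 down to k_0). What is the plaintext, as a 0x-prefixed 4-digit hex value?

0x1E4A

s_0 = ciphertext = 0x5F99
s_1 = InvRound(s_0, k_7) = 0x105F
s_2 = InvRound(s_1, k_6) = 0xF110
s_3 = InvRound(s_2, k_5) = 0x0DF1
s_4 = InvRound(s_3, k_4) = 0x970D
s_5 = InvRound(s_4, k_3) = 0x9497
s_6 = InvRound(s_5, k_2) = 0x4994
s_7 = InvRound(s_6, k_1) = 0x4A49
s_8 = InvRound(s_7, k_0) = 0x1E4A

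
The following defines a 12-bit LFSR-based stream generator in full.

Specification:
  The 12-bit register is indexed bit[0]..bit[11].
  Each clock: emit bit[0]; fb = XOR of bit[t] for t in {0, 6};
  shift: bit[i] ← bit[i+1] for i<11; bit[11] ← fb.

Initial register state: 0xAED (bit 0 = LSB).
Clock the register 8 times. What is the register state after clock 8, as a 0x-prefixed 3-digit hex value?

reg_0 = 0xAED
clock 1: out=1, reg = 0x576
clock 2: out=0, reg = 0xABB
clock 3: out=1, reg = 0xD5D
clock 4: out=1, reg = 0x6AE
clock 5: out=0, reg = 0x357
clock 6: out=1, reg = 0x1AB
clock 7: out=1, reg = 0x8D5
clock 8: out=1, reg = 0x46A

0x46A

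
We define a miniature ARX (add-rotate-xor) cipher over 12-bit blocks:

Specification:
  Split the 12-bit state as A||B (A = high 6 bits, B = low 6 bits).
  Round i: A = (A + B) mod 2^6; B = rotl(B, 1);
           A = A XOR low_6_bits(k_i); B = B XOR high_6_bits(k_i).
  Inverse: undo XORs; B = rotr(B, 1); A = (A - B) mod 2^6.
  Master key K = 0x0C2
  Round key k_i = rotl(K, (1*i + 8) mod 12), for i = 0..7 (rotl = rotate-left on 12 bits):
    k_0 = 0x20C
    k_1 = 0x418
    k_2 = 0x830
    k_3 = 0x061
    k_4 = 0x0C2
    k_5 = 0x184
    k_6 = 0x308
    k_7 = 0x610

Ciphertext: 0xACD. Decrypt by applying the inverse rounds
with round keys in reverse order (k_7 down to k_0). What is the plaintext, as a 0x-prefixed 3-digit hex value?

0x8D3

s_0 = ciphertext = 0xACD
s_1 = InvRound(s_0, k_7) = 0x46A
s_2 = InvRound(s_1, k_6) = 0x193
s_3 = InvRound(s_2, k_5) = 0x62A
s_4 = InvRound(s_3, k_4) = 0x9B4
s_5 = InvRound(s_4, k_3) = 0x37A
s_6 = InvRound(s_5, k_2) = 0xC0D
s_7 = InvRound(s_6, k_1) = 0xEAE
s_8 = InvRound(s_7, k_0) = 0x8D3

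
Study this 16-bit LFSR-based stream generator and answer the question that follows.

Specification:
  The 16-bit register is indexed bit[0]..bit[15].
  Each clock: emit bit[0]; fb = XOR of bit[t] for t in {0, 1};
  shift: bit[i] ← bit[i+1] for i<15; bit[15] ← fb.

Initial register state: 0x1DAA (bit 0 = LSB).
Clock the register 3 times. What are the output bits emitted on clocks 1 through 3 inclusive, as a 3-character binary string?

reg_0 = 0x1DAA
clock 1: out=0, reg = 0x8ED5
clock 2: out=1, reg = 0xC76A
clock 3: out=0, reg = 0xE3B5

010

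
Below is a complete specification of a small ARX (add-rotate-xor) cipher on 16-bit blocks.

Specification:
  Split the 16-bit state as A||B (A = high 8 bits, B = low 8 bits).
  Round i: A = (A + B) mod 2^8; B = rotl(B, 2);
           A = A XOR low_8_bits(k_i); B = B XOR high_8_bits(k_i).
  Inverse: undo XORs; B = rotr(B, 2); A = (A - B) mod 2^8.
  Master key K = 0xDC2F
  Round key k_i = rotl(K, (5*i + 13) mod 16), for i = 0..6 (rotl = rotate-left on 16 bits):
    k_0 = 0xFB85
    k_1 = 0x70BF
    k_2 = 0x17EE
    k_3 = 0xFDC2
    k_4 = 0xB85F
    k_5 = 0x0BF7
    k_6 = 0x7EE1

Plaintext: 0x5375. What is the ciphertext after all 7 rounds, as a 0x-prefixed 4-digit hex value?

s_0 = plaintext = 0x5375
s_1 = Round(s_0, k_0) = 0x4D2E
s_2 = Round(s_1, k_1) = 0xC4C8
s_3 = Round(s_2, k_2) = 0x6234
s_4 = Round(s_3, k_3) = 0x542D
s_5 = Round(s_4, k_4) = 0xDE0C
s_6 = Round(s_5, k_5) = 0x1D3B
s_7 = Round(s_6, k_6) = 0xB992

0xB992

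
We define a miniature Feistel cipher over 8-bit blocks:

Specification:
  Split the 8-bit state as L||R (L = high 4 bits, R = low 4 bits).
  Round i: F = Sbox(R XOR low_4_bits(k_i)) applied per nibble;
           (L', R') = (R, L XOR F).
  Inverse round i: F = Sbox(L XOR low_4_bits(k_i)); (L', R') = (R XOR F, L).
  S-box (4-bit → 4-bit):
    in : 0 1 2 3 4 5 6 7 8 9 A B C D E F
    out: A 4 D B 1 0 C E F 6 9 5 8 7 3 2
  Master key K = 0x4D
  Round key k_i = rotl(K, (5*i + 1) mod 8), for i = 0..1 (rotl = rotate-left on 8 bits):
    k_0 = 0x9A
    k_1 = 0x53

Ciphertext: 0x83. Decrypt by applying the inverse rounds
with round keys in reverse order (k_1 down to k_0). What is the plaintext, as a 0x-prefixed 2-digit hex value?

0x06

s_0 = ciphertext = 0x83
s_1 = InvRound(s_0, k_1) = 0x68
s_2 = InvRound(s_1, k_0) = 0x06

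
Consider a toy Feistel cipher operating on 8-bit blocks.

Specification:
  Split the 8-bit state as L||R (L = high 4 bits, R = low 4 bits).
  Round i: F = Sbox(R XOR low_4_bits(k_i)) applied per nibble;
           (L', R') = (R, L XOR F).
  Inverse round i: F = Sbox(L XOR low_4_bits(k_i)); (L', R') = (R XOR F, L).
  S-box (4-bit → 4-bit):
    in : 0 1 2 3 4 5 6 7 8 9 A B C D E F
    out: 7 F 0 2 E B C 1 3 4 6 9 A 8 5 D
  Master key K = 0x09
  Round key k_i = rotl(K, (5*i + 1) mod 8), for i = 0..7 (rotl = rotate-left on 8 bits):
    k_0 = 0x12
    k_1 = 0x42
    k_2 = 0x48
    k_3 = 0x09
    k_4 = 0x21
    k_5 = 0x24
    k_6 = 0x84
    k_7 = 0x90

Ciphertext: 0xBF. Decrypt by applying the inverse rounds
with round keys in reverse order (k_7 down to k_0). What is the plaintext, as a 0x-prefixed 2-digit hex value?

0x94

s_0 = ciphertext = 0xBF
s_1 = InvRound(s_0, k_7) = 0x6B
s_2 = InvRound(s_1, k_6) = 0xB6
s_3 = InvRound(s_2, k_5) = 0xBB
s_4 = InvRound(s_3, k_4) = 0xDB
s_5 = InvRound(s_4, k_3) = 0x5D
s_6 = InvRound(s_5, k_2) = 0x55
s_7 = InvRound(s_6, k_1) = 0x45
s_8 = InvRound(s_7, k_0) = 0x94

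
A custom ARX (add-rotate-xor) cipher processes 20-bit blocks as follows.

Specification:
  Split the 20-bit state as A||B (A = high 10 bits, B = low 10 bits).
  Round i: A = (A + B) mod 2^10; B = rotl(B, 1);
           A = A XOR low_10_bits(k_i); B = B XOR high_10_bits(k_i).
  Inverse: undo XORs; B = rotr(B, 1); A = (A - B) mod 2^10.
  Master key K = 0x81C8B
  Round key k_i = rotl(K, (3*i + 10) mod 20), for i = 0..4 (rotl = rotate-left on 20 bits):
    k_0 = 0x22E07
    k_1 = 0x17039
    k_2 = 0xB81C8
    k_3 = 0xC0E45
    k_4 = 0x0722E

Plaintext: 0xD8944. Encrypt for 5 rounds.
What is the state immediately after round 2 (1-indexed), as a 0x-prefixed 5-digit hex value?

0x2745B

s_0 = plaintext = 0xD8944
s_1 = Round(s_0, k_0) = 0xA8603
s_2 = Round(s_1, k_1) = 0x2745B
s_3 = Round(s_2, k_2) = 0x4C256
s_4 = Round(s_3, k_3) = 0x70FAE
s_5 = Round(s_4, k_4) = 0xD7F41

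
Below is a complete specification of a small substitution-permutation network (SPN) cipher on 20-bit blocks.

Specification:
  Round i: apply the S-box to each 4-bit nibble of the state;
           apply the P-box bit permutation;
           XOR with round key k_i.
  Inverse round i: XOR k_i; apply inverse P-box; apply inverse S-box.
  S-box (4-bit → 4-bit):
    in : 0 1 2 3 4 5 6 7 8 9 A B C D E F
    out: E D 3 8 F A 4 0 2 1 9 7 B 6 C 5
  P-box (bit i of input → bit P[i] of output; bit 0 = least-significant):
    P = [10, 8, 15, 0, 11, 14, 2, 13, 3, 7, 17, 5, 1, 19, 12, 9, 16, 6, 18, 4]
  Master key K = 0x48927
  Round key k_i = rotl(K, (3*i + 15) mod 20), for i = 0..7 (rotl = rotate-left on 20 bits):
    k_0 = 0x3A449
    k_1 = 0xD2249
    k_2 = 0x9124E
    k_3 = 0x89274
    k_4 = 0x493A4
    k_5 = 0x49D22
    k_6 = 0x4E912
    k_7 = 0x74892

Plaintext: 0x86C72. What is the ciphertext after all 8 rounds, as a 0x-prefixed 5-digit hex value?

s_0 = plaintext = 0x86C72
s_1 = Round(s_0, k_0) = 0x3B1A1
s_2 = Round(s_1, k_1) = 0x79E72
s_3 = Round(s_2, k_2) = 0xB176C
s_4 = Round(s_3, k_3) = 0xD8533
s_5 = Round(s_4, k_4) = 0x8B345
s_6 = Round(s_5, k_5) = 0xCE445
s_7 = Round(s_6, k_6) = 0x792EF
s_8 = Round(s_7, k_7) = 0x7EC1C

0x7EC1C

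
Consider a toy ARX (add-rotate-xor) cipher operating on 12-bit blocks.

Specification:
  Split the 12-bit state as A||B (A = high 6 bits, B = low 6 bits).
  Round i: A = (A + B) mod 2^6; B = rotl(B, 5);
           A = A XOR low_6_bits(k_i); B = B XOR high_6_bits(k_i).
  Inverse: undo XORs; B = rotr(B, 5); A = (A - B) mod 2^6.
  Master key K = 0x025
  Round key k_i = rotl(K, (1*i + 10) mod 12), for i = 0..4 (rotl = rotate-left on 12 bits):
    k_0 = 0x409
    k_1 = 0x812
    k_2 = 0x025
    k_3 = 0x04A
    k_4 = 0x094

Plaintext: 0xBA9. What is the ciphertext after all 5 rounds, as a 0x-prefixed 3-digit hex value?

0x8F4

s_0 = plaintext = 0xBA9
s_1 = Round(s_0, k_0) = 0x7A4
s_2 = Round(s_1, k_1) = 0x432
s_3 = Round(s_2, k_2) = 0x9D9
s_4 = Round(s_3, k_3) = 0x2AD
s_5 = Round(s_4, k_4) = 0x8F4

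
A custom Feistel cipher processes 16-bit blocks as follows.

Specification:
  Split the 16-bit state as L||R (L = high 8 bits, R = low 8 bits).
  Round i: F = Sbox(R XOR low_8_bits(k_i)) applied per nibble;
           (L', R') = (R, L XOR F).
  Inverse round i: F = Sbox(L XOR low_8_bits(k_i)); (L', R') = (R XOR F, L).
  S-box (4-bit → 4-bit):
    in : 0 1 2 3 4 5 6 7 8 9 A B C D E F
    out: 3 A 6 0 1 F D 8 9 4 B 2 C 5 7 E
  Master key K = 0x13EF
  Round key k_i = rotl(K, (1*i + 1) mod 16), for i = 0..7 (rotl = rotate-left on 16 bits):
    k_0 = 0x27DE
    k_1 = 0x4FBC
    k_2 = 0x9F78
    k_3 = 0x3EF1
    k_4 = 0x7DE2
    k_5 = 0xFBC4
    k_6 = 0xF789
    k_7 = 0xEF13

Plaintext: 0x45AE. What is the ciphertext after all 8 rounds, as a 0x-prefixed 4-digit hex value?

s_0 = plaintext = 0x45AE
s_1 = Round(s_0, k_0) = 0xAEC6
s_2 = Round(s_1, k_1) = 0xC625
s_3 = Round(s_2, k_2) = 0x2533
s_4 = Round(s_3, k_3) = 0x33E3
s_5 = Round(s_4, k_4) = 0xE309
s_6 = Round(s_5, k_5) = 0x0926
s_7 = Round(s_6, k_6) = 0x26B7
s_8 = Round(s_7, k_7) = 0xB797

0xB797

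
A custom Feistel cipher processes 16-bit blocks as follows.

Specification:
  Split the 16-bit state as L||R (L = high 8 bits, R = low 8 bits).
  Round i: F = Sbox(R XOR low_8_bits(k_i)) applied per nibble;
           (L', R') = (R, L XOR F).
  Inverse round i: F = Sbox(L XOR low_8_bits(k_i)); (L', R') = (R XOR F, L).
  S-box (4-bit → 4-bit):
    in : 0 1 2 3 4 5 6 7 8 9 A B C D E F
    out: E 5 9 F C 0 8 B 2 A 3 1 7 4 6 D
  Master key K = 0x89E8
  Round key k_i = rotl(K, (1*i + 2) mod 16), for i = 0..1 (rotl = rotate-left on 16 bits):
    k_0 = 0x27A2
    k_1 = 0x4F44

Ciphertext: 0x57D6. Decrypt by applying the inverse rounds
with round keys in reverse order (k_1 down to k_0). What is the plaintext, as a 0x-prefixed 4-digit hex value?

s_0 = ciphertext = 0x57D6
s_1 = InvRound(s_0, k_1) = 0x8957
s_2 = InvRound(s_1, k_0) = 0xC689

0xC689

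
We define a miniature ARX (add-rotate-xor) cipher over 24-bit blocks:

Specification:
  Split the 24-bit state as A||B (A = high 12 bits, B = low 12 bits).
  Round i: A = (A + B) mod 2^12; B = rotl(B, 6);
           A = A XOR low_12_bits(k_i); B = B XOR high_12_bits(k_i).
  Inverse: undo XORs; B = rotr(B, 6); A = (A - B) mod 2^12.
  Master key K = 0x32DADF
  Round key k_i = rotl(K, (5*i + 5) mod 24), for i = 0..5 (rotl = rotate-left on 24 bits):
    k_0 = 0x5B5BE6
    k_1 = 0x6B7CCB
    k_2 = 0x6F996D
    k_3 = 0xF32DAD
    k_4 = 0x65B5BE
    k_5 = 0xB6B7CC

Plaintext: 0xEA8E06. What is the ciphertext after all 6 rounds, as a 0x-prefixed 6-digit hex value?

0x60C93C

s_0 = plaintext = 0xEA8E06
s_1 = Round(s_0, k_0) = 0x74840D
s_2 = Round(s_1, k_1) = 0x79E5E7
s_3 = Round(s_2, k_2) = 0x4E8F2E
s_4 = Round(s_3, k_3) = 0x9BB48E
s_5 = Round(s_4, k_4) = 0xBF75C9
s_6 = Round(s_5, k_5) = 0x60C93C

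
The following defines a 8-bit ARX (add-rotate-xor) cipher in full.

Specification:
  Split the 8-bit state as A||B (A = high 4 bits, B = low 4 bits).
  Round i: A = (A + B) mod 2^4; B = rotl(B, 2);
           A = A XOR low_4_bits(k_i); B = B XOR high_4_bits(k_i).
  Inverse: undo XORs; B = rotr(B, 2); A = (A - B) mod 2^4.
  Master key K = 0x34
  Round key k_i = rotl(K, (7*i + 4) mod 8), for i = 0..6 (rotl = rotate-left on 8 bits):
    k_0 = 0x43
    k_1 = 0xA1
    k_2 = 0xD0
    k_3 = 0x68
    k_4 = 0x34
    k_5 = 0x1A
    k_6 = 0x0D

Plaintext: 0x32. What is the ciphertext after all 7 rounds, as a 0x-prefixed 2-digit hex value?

s_0 = plaintext = 0x32
s_1 = Round(s_0, k_0) = 0x6C
s_2 = Round(s_1, k_1) = 0x39
s_3 = Round(s_2, k_2) = 0xCB
s_4 = Round(s_3, k_3) = 0xF8
s_5 = Round(s_4, k_4) = 0x31
s_6 = Round(s_5, k_5) = 0xE5
s_7 = Round(s_6, k_6) = 0xE5

0xE5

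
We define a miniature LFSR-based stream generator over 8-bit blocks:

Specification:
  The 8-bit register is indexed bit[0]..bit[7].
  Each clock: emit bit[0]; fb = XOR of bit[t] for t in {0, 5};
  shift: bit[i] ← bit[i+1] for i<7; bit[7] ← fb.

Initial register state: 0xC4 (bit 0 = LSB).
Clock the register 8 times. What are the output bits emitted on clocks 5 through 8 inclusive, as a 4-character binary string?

reg_0 = 0xC4
clock 1: out=0, reg = 0x62
clock 2: out=0, reg = 0xB1
clock 3: out=1, reg = 0x58
clock 4: out=0, reg = 0x2C
clock 5: out=0, reg = 0x96
clock 6: out=0, reg = 0x4B
clock 7: out=1, reg = 0xA5
clock 8: out=1, reg = 0x52

0011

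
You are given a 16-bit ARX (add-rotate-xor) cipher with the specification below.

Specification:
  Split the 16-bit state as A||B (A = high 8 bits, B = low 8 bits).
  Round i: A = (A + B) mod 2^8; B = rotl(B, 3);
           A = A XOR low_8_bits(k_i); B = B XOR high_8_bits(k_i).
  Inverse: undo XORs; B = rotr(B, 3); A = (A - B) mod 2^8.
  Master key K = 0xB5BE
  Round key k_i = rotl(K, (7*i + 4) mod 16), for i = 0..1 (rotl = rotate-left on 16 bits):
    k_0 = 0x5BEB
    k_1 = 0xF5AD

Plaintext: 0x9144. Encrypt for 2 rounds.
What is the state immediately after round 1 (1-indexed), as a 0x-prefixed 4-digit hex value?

0x3E79

s_0 = plaintext = 0x9144
s_1 = Round(s_0, k_0) = 0x3E79
s_2 = Round(s_1, k_1) = 0x1A3E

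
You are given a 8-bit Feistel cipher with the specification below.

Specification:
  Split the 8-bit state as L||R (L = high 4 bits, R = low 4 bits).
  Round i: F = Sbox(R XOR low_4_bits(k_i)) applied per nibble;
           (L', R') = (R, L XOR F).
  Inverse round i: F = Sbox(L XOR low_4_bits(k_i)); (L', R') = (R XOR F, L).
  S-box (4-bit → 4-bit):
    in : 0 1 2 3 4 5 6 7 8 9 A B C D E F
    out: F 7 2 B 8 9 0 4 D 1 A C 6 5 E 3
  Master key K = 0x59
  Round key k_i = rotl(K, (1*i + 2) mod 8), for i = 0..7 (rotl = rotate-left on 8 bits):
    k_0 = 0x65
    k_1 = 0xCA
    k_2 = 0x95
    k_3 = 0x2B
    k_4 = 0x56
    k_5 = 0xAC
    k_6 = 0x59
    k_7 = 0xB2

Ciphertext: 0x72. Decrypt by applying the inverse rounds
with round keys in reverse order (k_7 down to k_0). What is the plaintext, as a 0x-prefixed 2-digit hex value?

s_0 = ciphertext = 0x72
s_1 = InvRound(s_0, k_7) = 0xB7
s_2 = InvRound(s_1, k_6) = 0x5B
s_3 = InvRound(s_2, k_5) = 0xA5
s_4 = InvRound(s_3, k_4) = 0x3A
s_5 = InvRound(s_4, k_3) = 0x73
s_6 = InvRound(s_5, k_2) = 0x17
s_7 = InvRound(s_6, k_1) = 0xB1
s_8 = InvRound(s_7, k_0) = 0xFB

0xFB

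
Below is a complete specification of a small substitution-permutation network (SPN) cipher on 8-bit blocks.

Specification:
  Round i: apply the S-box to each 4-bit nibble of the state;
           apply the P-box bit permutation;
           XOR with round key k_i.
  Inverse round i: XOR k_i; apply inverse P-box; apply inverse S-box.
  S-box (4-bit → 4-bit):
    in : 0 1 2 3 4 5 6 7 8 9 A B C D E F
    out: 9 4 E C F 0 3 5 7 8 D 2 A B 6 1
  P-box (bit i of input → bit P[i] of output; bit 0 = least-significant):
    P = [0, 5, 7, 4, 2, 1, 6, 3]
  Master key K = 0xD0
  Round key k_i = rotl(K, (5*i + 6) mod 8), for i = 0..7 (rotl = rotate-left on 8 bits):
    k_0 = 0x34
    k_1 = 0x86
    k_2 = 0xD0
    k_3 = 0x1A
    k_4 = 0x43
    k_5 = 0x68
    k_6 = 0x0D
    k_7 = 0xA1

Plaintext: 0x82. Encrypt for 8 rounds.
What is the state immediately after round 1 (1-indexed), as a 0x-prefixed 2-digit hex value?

s_0 = plaintext = 0x82
s_1 = Round(s_0, k_0) = 0xC2
s_2 = Round(s_1, k_1) = 0x3C
s_3 = Round(s_2, k_2) = 0xA8
s_4 = Round(s_3, k_3) = 0xF7
s_5 = Round(s_4, k_4) = 0xC6
s_6 = Round(s_5, k_5) = 0x43
s_7 = Round(s_6, k_6) = 0xD3
s_8 = Round(s_7, k_7) = 0x3F

0xC2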